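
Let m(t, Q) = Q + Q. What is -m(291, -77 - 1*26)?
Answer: 206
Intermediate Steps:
m(t, Q) = 2*Q
-m(291, -77 - 1*26) = -2*(-77 - 1*26) = -2*(-77 - 26) = -2*(-103) = -1*(-206) = 206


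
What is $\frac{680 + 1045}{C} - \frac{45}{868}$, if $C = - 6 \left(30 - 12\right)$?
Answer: $- \frac{31295}{1953} \approx -16.024$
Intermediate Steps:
$C = -108$ ($C = \left(-6\right) 18 = -108$)
$\frac{680 + 1045}{C} - \frac{45}{868} = \frac{680 + 1045}{-108} - \frac{45}{868} = 1725 \left(- \frac{1}{108}\right) - \frac{45}{868} = - \frac{575}{36} - \frac{45}{868} = - \frac{31295}{1953}$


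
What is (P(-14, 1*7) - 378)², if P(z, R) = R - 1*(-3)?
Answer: 135424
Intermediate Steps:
P(z, R) = 3 + R (P(z, R) = R + 3 = 3 + R)
(P(-14, 1*7) - 378)² = ((3 + 1*7) - 378)² = ((3 + 7) - 378)² = (10 - 378)² = (-368)² = 135424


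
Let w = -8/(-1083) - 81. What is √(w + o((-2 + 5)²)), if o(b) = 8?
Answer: I*√237153/57 ≈ 8.5436*I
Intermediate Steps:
w = -87715/1083 (w = -8*(-1/1083) - 81 = 8/1083 - 81 = -87715/1083 ≈ -80.993)
√(w + o((-2 + 5)²)) = √(-87715/1083 + 8) = √(-79051/1083) = I*√237153/57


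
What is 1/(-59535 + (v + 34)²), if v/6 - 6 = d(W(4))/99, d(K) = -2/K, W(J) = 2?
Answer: -1089/59506751 ≈ -1.8300e-5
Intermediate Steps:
v = 1186/33 (v = 36 + 6*(-2/2/99) = 36 + 6*(-2*½*(1/99)) = 36 + 6*(-1*1/99) = 36 + 6*(-1/99) = 36 - 2/33 = 1186/33 ≈ 35.939)
1/(-59535 + (v + 34)²) = 1/(-59535 + (1186/33 + 34)²) = 1/(-59535 + (2308/33)²) = 1/(-59535 + 5326864/1089) = 1/(-59506751/1089) = -1089/59506751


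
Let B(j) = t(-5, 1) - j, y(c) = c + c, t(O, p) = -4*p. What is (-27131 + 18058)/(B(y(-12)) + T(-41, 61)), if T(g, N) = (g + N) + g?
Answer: 9073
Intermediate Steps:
T(g, N) = N + 2*g (T(g, N) = (N + g) + g = N + 2*g)
y(c) = 2*c
B(j) = -4 - j (B(j) = -4*1 - j = -4 - j)
(-27131 + 18058)/(B(y(-12)) + T(-41, 61)) = (-27131 + 18058)/((-4 - 2*(-12)) + (61 + 2*(-41))) = -9073/((-4 - 1*(-24)) + (61 - 82)) = -9073/((-4 + 24) - 21) = -9073/(20 - 21) = -9073/(-1) = -9073*(-1) = 9073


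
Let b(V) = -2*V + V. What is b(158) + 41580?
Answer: 41422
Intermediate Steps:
b(V) = -V
b(158) + 41580 = -1*158 + 41580 = -158 + 41580 = 41422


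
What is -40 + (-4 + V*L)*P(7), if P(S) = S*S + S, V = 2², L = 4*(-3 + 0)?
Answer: -2952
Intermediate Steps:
L = -12 (L = 4*(-3) = -12)
V = 4
P(S) = S + S² (P(S) = S² + S = S + S²)
-40 + (-4 + V*L)*P(7) = -40 + (-4 + 4*(-12))*(7*(1 + 7)) = -40 + (-4 - 48)*(7*8) = -40 - 52*56 = -40 - 2912 = -2952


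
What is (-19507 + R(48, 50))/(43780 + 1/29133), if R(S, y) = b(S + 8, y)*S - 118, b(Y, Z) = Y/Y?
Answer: -570336741/1275442741 ≈ -0.44717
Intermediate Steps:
b(Y, Z) = 1
R(S, y) = -118 + S (R(S, y) = 1*S - 118 = S - 118 = -118 + S)
(-19507 + R(48, 50))/(43780 + 1/29133) = (-19507 + (-118 + 48))/(43780 + 1/29133) = (-19507 - 70)/(43780 + 1/29133) = -19577/1275442741/29133 = -19577*29133/1275442741 = -570336741/1275442741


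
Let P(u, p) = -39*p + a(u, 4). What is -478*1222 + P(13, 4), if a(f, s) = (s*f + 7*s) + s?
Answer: -584188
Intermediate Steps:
a(f, s) = 8*s + f*s (a(f, s) = (f*s + 7*s) + s = (7*s + f*s) + s = 8*s + f*s)
P(u, p) = 32 - 39*p + 4*u (P(u, p) = -39*p + 4*(8 + u) = -39*p + (32 + 4*u) = 32 - 39*p + 4*u)
-478*1222 + P(13, 4) = -478*1222 + (32 - 39*4 + 4*13) = -584116 + (32 - 156 + 52) = -584116 - 72 = -584188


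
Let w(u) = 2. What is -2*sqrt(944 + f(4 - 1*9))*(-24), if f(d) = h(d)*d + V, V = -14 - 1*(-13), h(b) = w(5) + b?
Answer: 48*sqrt(958) ≈ 1485.7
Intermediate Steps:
h(b) = 2 + b
V = -1 (V = -14 + 13 = -1)
f(d) = -1 + d*(2 + d) (f(d) = (2 + d)*d - 1 = d*(2 + d) - 1 = -1 + d*(2 + d))
-2*sqrt(944 + f(4 - 1*9))*(-24) = -2*sqrt(944 + (-1 + (4 - 1*9)*(2 + (4 - 1*9))))*(-24) = -2*sqrt(944 + (-1 + (4 - 9)*(2 + (4 - 9))))*(-24) = -2*sqrt(944 + (-1 - 5*(2 - 5)))*(-24) = -2*sqrt(944 + (-1 - 5*(-3)))*(-24) = -2*sqrt(944 + (-1 + 15))*(-24) = -2*sqrt(944 + 14)*(-24) = -2*sqrt(958)*(-24) = 48*sqrt(958)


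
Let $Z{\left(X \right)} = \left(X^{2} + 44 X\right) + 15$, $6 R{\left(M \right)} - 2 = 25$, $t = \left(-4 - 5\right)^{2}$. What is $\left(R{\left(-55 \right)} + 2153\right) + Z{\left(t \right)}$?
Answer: $\frac{24595}{2} \approx 12298.0$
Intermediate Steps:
$t = 81$ ($t = \left(-9\right)^{2} = 81$)
$R{\left(M \right)} = \frac{9}{2}$ ($R{\left(M \right)} = \frac{1}{3} + \frac{1}{6} \cdot 25 = \frac{1}{3} + \frac{25}{6} = \frac{9}{2}$)
$Z{\left(X \right)} = 15 + X^{2} + 44 X$
$\left(R{\left(-55 \right)} + 2153\right) + Z{\left(t \right)} = \left(\frac{9}{2} + 2153\right) + \left(15 + 81^{2} + 44 \cdot 81\right) = \frac{4315}{2} + \left(15 + 6561 + 3564\right) = \frac{4315}{2} + 10140 = \frac{24595}{2}$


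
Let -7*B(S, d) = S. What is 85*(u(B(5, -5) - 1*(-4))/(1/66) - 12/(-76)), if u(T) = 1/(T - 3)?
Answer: 373320/19 ≈ 19648.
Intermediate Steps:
B(S, d) = -S/7
u(T) = 1/(-3 + T)
85*(u(B(5, -5) - 1*(-4))/(1/66) - 12/(-76)) = 85*(1/((-3 + (-⅐*5 - 1*(-4)))*(1/66)) - 12/(-76)) = 85*(1/((-3 + (-5/7 + 4))*(1/66)) - 12*(-1/76)) = 85*(66/(-3 + 23/7) + 3/19) = 85*(66/(2/7) + 3/19) = 85*((7/2)*66 + 3/19) = 85*(231 + 3/19) = 85*(4392/19) = 373320/19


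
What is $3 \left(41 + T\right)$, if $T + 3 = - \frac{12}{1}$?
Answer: $78$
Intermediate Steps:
$T = -15$ ($T = -3 - \frac{12}{1} = -3 - 12 = -15$)
$3 \left(41 + T\right) = 3 \left(41 - 15\right) = 3 \cdot 26 = 78$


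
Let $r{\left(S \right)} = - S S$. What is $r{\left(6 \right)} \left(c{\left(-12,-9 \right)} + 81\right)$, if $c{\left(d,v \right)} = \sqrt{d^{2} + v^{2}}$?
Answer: $-3456$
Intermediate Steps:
$r{\left(S \right)} = - S^{2}$
$r{\left(6 \right)} \left(c{\left(-12,-9 \right)} + 81\right) = - 6^{2} \left(\sqrt{\left(-12\right)^{2} + \left(-9\right)^{2}} + 81\right) = \left(-1\right) 36 \left(\sqrt{144 + 81} + 81\right) = - 36 \left(\sqrt{225} + 81\right) = - 36 \left(15 + 81\right) = \left(-36\right) 96 = -3456$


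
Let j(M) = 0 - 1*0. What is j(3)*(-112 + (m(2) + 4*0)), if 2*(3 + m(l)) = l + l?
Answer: 0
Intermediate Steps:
j(M) = 0 (j(M) = 0 + 0 = 0)
m(l) = -3 + l (m(l) = -3 + (l + l)/2 = -3 + (2*l)/2 = -3 + l)
j(3)*(-112 + (m(2) + 4*0)) = 0*(-112 + ((-3 + 2) + 4*0)) = 0*(-112 + (-1 + 0)) = 0*(-112 - 1) = 0*(-113) = 0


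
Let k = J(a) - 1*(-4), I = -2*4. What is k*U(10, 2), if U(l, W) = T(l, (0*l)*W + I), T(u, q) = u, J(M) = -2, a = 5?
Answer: 20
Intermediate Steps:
I = -8
U(l, W) = l
k = 2 (k = -2 - 1*(-4) = -2 + 4 = 2)
k*U(10, 2) = 2*10 = 20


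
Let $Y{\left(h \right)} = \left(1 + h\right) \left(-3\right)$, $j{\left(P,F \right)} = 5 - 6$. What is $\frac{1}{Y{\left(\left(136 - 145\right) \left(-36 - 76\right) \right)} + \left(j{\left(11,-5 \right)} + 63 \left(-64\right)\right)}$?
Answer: $- \frac{1}{7060} \approx -0.00014164$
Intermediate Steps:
$j{\left(P,F \right)} = -1$ ($j{\left(P,F \right)} = 5 - 6 = -1$)
$Y{\left(h \right)} = -3 - 3 h$
$\frac{1}{Y{\left(\left(136 - 145\right) \left(-36 - 76\right) \right)} + \left(j{\left(11,-5 \right)} + 63 \left(-64\right)\right)} = \frac{1}{\left(-3 - 3 \left(136 - 145\right) \left(-36 - 76\right)\right) + \left(-1 + 63 \left(-64\right)\right)} = \frac{1}{\left(-3 - 3 \left(\left(-9\right) \left(-112\right)\right)\right) - 4033} = \frac{1}{\left(-3 - 3024\right) - 4033} = \frac{1}{-3027 - 4033} = \frac{1}{-7060} = - \frac{1}{7060}$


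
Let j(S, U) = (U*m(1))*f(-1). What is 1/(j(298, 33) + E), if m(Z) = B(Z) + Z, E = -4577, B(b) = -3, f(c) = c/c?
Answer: -1/4643 ≈ -0.00021538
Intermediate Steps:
f(c) = 1
m(Z) = -3 + Z
j(S, U) = -2*U (j(S, U) = (U*(-3 + 1))*1 = (U*(-2))*1 = -2*U*1 = -2*U)
1/(j(298, 33) + E) = 1/(-2*33 - 4577) = 1/(-66 - 4577) = 1/(-4643) = -1/4643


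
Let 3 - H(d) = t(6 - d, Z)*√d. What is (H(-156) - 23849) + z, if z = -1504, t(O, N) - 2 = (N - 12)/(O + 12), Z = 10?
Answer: -25350 - 346*I*√39/87 ≈ -25350.0 - 24.836*I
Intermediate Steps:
t(O, N) = 2 + (-12 + N)/(12 + O) (t(O, N) = 2 + (N - 12)/(O + 12) = 2 + (-12 + N)/(12 + O))
H(d) = 3 - √d*(34 - 2*d)/(18 - d) (H(d) = 3 - (12 + 10 + 2*(6 - d))/(12 + (6 - d))*√d = 3 - (12 + 10 + (12 - 2*d))/(18 - d)*√d = 3 - (34 - 2*d)/(18 - d)*√d = 3 - √d*(34 - 2*d)/(18 - d))
(H(-156) - 23849) + z = ((-54 + 3*(-156) + 2*√(-156)*(17 - 1*(-156)))/(-18 - 156) - 23849) - 1504 = ((-54 - 468 + 2*(2*I*√39)*(17 + 156))/(-174) - 23849) - 1504 = (-(-54 - 468 + 2*(2*I*√39)*173)/174 - 23849) - 1504 = (-(-54 - 468 + 692*I*√39)/174 - 23849) - 1504 = (-(-522 + 692*I*√39)/174 - 23849) - 1504 = ((3 - 346*I*√39/87) - 23849) - 1504 = (-23846 - 346*I*√39/87) - 1504 = -25350 - 346*I*√39/87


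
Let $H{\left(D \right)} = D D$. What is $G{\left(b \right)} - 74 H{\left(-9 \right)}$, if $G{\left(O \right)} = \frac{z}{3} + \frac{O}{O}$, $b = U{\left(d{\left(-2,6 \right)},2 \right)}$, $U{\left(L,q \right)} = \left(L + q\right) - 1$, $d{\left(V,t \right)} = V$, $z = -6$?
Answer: $-5995$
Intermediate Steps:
$H{\left(D \right)} = D^{2}$
$U{\left(L,q \right)} = -1 + L + q$
$b = -1$ ($b = -1 - 2 + 2 = -1$)
$G{\left(O \right)} = -1$ ($G{\left(O \right)} = - \frac{6}{3} + \frac{O}{O} = \left(-6\right) \frac{1}{3} + 1 = -2 + 1 = -1$)
$G{\left(b \right)} - 74 H{\left(-9 \right)} = -1 - 74 \left(-9\right)^{2} = -1 - 5994 = -5995$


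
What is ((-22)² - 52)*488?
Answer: 210816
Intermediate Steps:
((-22)² - 52)*488 = (484 - 52)*488 = 432*488 = 210816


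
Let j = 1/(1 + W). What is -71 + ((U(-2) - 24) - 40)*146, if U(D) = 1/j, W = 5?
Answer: -8539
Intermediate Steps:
j = ⅙ (j = 1/(1 + 5) = 1/6 = ⅙ ≈ 0.16667)
U(D) = 6 (U(D) = 1/(⅙) = 6)
-71 + ((U(-2) - 24) - 40)*146 = -71 + ((6 - 24) - 40)*146 = -71 + (-18 - 40)*146 = -71 - 58*146 = -71 - 8468 = -8539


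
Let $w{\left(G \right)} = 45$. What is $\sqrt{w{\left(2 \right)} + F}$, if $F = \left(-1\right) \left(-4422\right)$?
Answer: $\sqrt{4467} \approx 66.836$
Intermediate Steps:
$F = 4422$
$\sqrt{w{\left(2 \right)} + F} = \sqrt{45 + 4422} = \sqrt{4467}$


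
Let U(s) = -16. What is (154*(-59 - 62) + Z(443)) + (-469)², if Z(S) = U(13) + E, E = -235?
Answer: 201076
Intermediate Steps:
Z(S) = -251 (Z(S) = -16 - 235 = -251)
(154*(-59 - 62) + Z(443)) + (-469)² = (154*(-59 - 62) - 251) + (-469)² = (154*(-121) - 251) + 219961 = (-18634 - 251) + 219961 = -18885 + 219961 = 201076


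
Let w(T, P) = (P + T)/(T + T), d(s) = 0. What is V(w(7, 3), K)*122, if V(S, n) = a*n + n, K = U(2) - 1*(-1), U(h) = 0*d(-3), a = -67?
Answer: -8052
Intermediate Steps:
U(h) = 0 (U(h) = 0*0 = 0)
w(T, P) = (P + T)/(2*T) (w(T, P) = (P + T)/((2*T)) = (P + T)*(1/(2*T)) = (P + T)/(2*T))
K = 1 (K = 0 - 1*(-1) = 0 + 1 = 1)
V(S, n) = -66*n (V(S, n) = -67*n + n = -66*n)
V(w(7, 3), K)*122 = -66*1*122 = -66*122 = -8052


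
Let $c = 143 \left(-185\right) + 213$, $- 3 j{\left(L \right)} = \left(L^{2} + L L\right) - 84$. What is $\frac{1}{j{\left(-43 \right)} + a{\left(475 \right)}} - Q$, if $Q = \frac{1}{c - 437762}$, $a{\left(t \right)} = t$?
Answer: $- \frac{1389823}{1015704756} \approx -0.0013683$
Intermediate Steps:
$j{\left(L \right)} = 28 - \frac{2 L^{2}}{3}$ ($j{\left(L \right)} = - \frac{\left(L^{2} + L L\right) - 84}{3} = - \frac{\left(L^{2} + L^{2}\right) - 84}{3} = - \frac{2 L^{2} - 84}{3} = - \frac{-84 + 2 L^{2}}{3} = 28 - \frac{2 L^{2}}{3}$)
$c = -26242$ ($c = -26455 + 213 = -26242$)
$Q = - \frac{1}{464004}$ ($Q = \frac{1}{-26242 - 437762} = \frac{1}{-464004} = - \frac{1}{464004} \approx -2.1552 \cdot 10^{-6}$)
$\frac{1}{j{\left(-43 \right)} + a{\left(475 \right)}} - Q = \frac{1}{\left(28 - \frac{2 \left(-43\right)^{2}}{3}\right) + 475} - - \frac{1}{464004} = \frac{1}{\left(28 - \frac{3698}{3}\right) + 475} + \frac{1}{464004} = \frac{1}{- \frac{3614}{3} + 475} + \frac{1}{464004} = \frac{1}{- \frac{2189}{3}} + \frac{1}{464004} = - \frac{3}{2189} + \frac{1}{464004} = - \frac{1389823}{1015704756}$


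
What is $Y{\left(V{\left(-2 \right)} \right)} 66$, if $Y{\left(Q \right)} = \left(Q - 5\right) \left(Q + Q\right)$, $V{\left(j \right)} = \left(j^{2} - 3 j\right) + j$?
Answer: $3168$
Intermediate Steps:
$V{\left(j \right)} = j^{2} - 2 j$
$Y{\left(Q \right)} = 2 Q \left(-5 + Q\right)$ ($Y{\left(Q \right)} = \left(-5 + Q\right) 2 Q = 2 Q \left(-5 + Q\right)$)
$Y{\left(V{\left(-2 \right)} \right)} 66 = 2 \left(- 2 \left(-2 - 2\right)\right) \left(-5 - 2 \left(-2 - 2\right)\right) 66 = 2 \left(\left(-2\right) \left(-4\right)\right) \left(-5 - -8\right) 66 = 2 \cdot 8 \left(-5 + 8\right) 66 = 2 \cdot 8 \cdot 3 \cdot 66 = 48 \cdot 66 = 3168$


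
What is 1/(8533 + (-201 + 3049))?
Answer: 1/11381 ≈ 8.7866e-5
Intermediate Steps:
1/(8533 + (-201 + 3049)) = 1/(8533 + 2848) = 1/11381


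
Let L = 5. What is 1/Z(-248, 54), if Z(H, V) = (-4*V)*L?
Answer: -1/1080 ≈ -0.00092593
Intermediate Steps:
Z(H, V) = -20*V (Z(H, V) = -4*V*5 = -20*V)
1/Z(-248, 54) = 1/(-20*54) = 1/(-1080) = -1/1080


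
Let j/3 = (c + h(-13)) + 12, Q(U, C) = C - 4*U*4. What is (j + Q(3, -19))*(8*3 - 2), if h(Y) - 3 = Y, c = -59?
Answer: -5236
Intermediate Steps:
h(Y) = 3 + Y
Q(U, C) = C - 16*U
j = -171 (j = 3*((-59 + (3 - 13)) + 12) = 3*((-59 - 10) + 12) = 3*(-69 + 12) = 3*(-57) = -171)
(j + Q(3, -19))*(8*3 - 2) = (-171 + (-19 - 16*3))*(8*3 - 2) = (-171 + (-19 - 48))*(24 - 2) = (-171 - 67)*22 = -238*22 = -5236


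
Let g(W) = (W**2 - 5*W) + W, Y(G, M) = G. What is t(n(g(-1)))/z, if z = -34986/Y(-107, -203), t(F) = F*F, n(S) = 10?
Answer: 5350/17493 ≈ 0.30584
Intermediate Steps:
g(W) = W**2 - 4*W
t(F) = F**2
z = 34986/107 (z = -34986/(-107) = -34986*(-1/107) = 34986/107 ≈ 326.97)
t(n(g(-1)))/z = 10**2/(34986/107) = 100*(107/34986) = 5350/17493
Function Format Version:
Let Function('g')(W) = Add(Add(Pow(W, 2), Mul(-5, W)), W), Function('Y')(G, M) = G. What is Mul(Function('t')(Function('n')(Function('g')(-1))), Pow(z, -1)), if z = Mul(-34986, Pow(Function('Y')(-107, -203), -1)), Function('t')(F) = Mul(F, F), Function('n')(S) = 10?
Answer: Rational(5350, 17493) ≈ 0.30584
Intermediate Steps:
Function('g')(W) = Add(Pow(W, 2), Mul(-4, W))
Function('t')(F) = Pow(F, 2)
z = Rational(34986, 107) (z = Mul(-34986, Pow(-107, -1)) = Mul(-34986, Rational(-1, 107)) = Rational(34986, 107) ≈ 326.97)
Mul(Function('t')(Function('n')(Function('g')(-1))), Pow(z, -1)) = Mul(Pow(10, 2), Pow(Rational(34986, 107), -1)) = Mul(100, Rational(107, 34986)) = Rational(5350, 17493)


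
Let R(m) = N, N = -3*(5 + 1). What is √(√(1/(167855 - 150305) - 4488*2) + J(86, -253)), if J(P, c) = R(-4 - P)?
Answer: √(-2737800 + 130*I*√12287246322)/390 ≈ 6.2625 + 7.5643*I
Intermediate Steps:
N = -18 (N = -3*6 = -18)
R(m) = -18
J(P, c) = -18
√(√(1/(167855 - 150305) - 4488*2) + J(86, -253)) = √(√(1/(167855 - 150305) - 4488*2) - 18) = √(√(1/17550 - 66*136) - 18) = √(√(1/17550 - 8976) - 18) = √(√(-157528799/17550) - 18) = √(I*√12287246322/1170 - 18) = √(-18 + I*√12287246322/1170)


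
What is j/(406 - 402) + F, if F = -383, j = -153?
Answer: -1685/4 ≈ -421.25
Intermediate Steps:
j/(406 - 402) + F = -153/(406 - 402) - 383 = -153/4 - 383 = -1685/4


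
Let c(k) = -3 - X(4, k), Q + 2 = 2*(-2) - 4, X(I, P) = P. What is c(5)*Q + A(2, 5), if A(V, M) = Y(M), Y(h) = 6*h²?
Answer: 230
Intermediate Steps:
Q = -10 (Q = -2 + (2*(-2) - 4) = -2 + (-4 - 4) = -2 - 8 = -10)
A(V, M) = 6*M²
c(k) = -3 - k
c(5)*Q + A(2, 5) = (-3 - 1*5)*(-10) + 6*5² = (-3 - 5)*(-10) + 6*25 = -8*(-10) + 150 = 80 + 150 = 230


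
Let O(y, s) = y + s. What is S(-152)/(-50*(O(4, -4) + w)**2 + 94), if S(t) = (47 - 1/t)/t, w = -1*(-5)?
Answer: 7145/26708224 ≈ 0.00026752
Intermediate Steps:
w = 5
O(y, s) = s + y
S(t) = (47 - 1/t)/t
S(-152)/(-50*(O(4, -4) + w)**2 + 94) = ((-1 + 47*(-152))/(-152)**2)/(-50*((-4 + 4) + 5)**2 + 94) = ((-1 - 7144)/23104)/(-50*(0 + 5)**2 + 94) = ((1/23104)*(-7145))/(-50*5**2 + 94) = -7145/(23104*(-50*25 + 94)) = -7145/(23104*(-1250 + 94)) = -7145/23104/(-1156) = -7145/23104*(-1/1156) = 7145/26708224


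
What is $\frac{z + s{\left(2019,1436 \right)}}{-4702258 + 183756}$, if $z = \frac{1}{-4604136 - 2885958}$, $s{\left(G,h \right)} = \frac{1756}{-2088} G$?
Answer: $\frac{30735080586}{81789678071371} \approx 0.00037578$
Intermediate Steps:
$s{\left(G,h \right)} = - \frac{439 G}{522}$ ($s{\left(G,h \right)} = 1756 \left(- \frac{1}{2088}\right) G = - \frac{439 G}{522}$)
$z = - \frac{1}{7490094}$ ($z = \frac{1}{-7490094} = - \frac{1}{7490094} \approx -1.3351 \cdot 10^{-7}$)
$\frac{z + s{\left(2019,1436 \right)}}{-4702258 + 183756} = \frac{- \frac{1}{7490094} - \frac{295447}{174}}{-4702258 + 183756} = \frac{- \frac{1}{7490094} - \frac{295447}{174}}{-4518502} = \left(- \frac{61470161172}{36202121}\right) \left(- \frac{1}{4518502}\right) = \frac{30735080586}{81789678071371}$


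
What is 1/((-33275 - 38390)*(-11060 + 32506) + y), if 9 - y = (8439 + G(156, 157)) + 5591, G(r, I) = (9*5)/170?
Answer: -34/52256014783 ≈ -6.5064e-10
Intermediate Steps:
G(r, I) = 9/34 (G(r, I) = 45*(1/170) = 9/34)
y = -476723/34 (y = 9 - ((8439 + 9/34) + 5591) = 9 - (286935/34 + 5591) = 9 - 1*477029/34 = 9 - 477029/34 = -476723/34 ≈ -14021.)
1/((-33275 - 38390)*(-11060 + 32506) + y) = 1/((-33275 - 38390)*(-11060 + 32506) - 476723/34) = 1/(-71665*21446 - 476723/34) = 1/(-1536927590 - 476723/34) = 1/(-52256014783/34) = -34/52256014783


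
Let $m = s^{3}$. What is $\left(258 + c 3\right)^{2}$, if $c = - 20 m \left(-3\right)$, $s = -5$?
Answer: $494706564$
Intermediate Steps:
$m = -125$ ($m = \left(-5\right)^{3} = -125$)
$c = -7500$ ($c = - 20 \left(\left(-125\right) \left(-3\right)\right) = \left(-20\right) 375 = -7500$)
$\left(258 + c 3\right)^{2} = \left(258 - 22500\right)^{2} = \left(-22242\right)^{2} = 494706564$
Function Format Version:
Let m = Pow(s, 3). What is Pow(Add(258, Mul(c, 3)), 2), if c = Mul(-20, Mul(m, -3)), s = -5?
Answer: 494706564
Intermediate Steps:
m = -125 (m = Pow(-5, 3) = -125)
c = -7500 (c = Mul(-20, Mul(-125, -3)) = Mul(-20, 375) = -7500)
Pow(Add(258, Mul(c, 3)), 2) = Pow(Add(258, Mul(-7500, 3)), 2) = Pow(Add(258, -22500), 2) = Pow(-22242, 2) = 494706564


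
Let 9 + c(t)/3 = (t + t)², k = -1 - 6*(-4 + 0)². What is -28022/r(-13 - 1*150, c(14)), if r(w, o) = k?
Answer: 28022/97 ≈ 288.89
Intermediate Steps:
k = -97 (k = -1 - 6*(-4)² = -1 - 6*16 = -1 - 96 = -97)
c(t) = -27 + 12*t² (c(t) = -27 + 3*(t + t)² = -27 + 3*(2*t)² = -27 + 3*(4*t²) = -27 + 12*t²)
r(w, o) = -97
-28022/r(-13 - 1*150, c(14)) = -28022/(-97) = -28022*(-1/97) = 28022/97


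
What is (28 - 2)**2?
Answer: 676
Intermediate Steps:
(28 - 2)**2 = 26**2 = 676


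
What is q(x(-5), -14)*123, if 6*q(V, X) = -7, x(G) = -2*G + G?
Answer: -287/2 ≈ -143.50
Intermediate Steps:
x(G) = -G
q(V, X) = -7/6 (q(V, X) = (⅙)*(-7) = -7/6)
q(x(-5), -14)*123 = -7/6*123 = -287/2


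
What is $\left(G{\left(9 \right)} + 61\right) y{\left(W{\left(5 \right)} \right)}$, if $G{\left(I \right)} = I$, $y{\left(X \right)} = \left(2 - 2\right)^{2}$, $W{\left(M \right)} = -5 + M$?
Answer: $0$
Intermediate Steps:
$y{\left(X \right)} = 0$ ($y{\left(X \right)} = 0^{2} = 0$)
$\left(G{\left(9 \right)} + 61\right) y{\left(W{\left(5 \right)} \right)} = \left(9 + 61\right) 0 = 70 \cdot 0 = 0$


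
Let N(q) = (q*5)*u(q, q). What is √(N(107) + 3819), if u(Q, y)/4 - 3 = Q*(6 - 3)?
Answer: √697179 ≈ 834.97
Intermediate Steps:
u(Q, y) = 12 + 12*Q (u(Q, y) = 12 + 4*(Q*(6 - 3)) = 12 + 4*(Q*3) = 12 + 4*(3*Q) = 12 + 12*Q)
N(q) = 5*q*(12 + 12*q) (N(q) = (q*5)*(12 + 12*q) = (5*q)*(12 + 12*q) = 5*q*(12 + 12*q))
√(N(107) + 3819) = √(60*107*(1 + 107) + 3819) = √(60*107*108 + 3819) = √(693360 + 3819) = √697179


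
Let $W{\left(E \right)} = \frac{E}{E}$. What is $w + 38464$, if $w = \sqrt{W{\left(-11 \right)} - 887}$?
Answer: $38464 + i \sqrt{886} \approx 38464.0 + 29.766 i$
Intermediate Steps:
$W{\left(E \right)} = 1$
$w = i \sqrt{886}$ ($w = \sqrt{1 - 887} = \sqrt{-886} = i \sqrt{886} \approx 29.766 i$)
$w + 38464 = i \sqrt{886} + 38464 = 38464 + i \sqrt{886}$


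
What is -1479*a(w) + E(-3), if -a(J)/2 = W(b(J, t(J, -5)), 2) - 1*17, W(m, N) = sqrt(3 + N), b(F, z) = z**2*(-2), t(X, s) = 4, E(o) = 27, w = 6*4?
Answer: -50259 + 2958*sqrt(5) ≈ -43645.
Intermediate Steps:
w = 24
b(F, z) = -2*z**2
a(J) = 34 - 2*sqrt(5) (a(J) = -2*(sqrt(3 + 2) - 1*17) = -2*(sqrt(5) - 17) = -2*(-17 + sqrt(5)) = 34 - 2*sqrt(5))
-1479*a(w) + E(-3) = -1479*(34 - 2*sqrt(5)) + 27 = (-50286 + 2958*sqrt(5)) + 27 = -50259 + 2958*sqrt(5)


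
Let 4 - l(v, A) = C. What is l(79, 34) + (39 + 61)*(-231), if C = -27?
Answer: -23069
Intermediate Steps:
l(v, A) = 31 (l(v, A) = 4 - 1*(-27) = 4 + 27 = 31)
l(79, 34) + (39 + 61)*(-231) = 31 + (39 + 61)*(-231) = 31 + 100*(-231) = 31 - 23100 = -23069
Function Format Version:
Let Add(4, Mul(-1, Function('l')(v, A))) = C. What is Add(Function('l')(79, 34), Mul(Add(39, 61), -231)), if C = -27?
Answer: -23069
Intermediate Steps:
Function('l')(v, A) = 31 (Function('l')(v, A) = Add(4, Mul(-1, -27)) = Add(4, 27) = 31)
Add(Function('l')(79, 34), Mul(Add(39, 61), -231)) = Add(31, Mul(Add(39, 61), -231)) = Add(31, Mul(100, -231)) = Add(31, -23100) = -23069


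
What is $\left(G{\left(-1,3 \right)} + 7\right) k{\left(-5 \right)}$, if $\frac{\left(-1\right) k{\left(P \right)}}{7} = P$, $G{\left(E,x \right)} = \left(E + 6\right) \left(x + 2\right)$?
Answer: $1120$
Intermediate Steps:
$G{\left(E,x \right)} = \left(2 + x\right) \left(6 + E\right)$ ($G{\left(E,x \right)} = \left(6 + E\right) \left(2 + x\right) = \left(2 + x\right) \left(6 + E\right)$)
$k{\left(P \right)} = - 7 P$
$\left(G{\left(-1,3 \right)} + 7\right) k{\left(-5 \right)} = \left(\left(12 + 2 \left(-1\right) + 6 \cdot 3 - 3\right) + 7\right) \left(\left(-7\right) \left(-5\right)\right) = \left(\left(12 - 2 + 18 - 3\right) + 7\right) 35 = \left(25 + 7\right) 35 = 32 \cdot 35 = 1120$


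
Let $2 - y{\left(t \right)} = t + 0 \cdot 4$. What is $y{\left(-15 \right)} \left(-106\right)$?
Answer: $-1802$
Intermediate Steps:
$y{\left(t \right)} = 2 - t$ ($y{\left(t \right)} = 2 - \left(t + 0 \cdot 4\right) = 2 - \left(t + 0\right) = 2 - t$)
$y{\left(-15 \right)} \left(-106\right) = \left(2 - -15\right) \left(-106\right) = \left(2 + 15\right) \left(-106\right) = 17 \left(-106\right) = -1802$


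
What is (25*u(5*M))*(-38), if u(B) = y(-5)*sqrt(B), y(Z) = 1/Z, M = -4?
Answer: 380*I*sqrt(5) ≈ 849.71*I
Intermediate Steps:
u(B) = -sqrt(B)/5 (u(B) = sqrt(B)/(-5) = -sqrt(B)/5)
(25*u(5*M))*(-38) = (25*(-2*I*sqrt(5)/5))*(-38) = -10*I*sqrt(5)*(-38) = 380*I*sqrt(5)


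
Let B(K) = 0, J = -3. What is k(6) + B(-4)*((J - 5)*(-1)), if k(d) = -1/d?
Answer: -⅙ ≈ -0.16667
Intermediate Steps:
k(6) + B(-4)*((J - 5)*(-1)) = -1/6 + 0*((-3 - 5)*(-1)) = -1*⅙ + 0*(-8*(-1)) = -⅙ + 0*8 = -⅙ + 0 = -⅙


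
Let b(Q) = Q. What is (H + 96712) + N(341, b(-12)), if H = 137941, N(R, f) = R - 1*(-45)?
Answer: 235039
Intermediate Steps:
N(R, f) = 45 + R (N(R, f) = R + 45 = 45 + R)
(H + 96712) + N(341, b(-12)) = (137941 + 96712) + (45 + 341) = 234653 + 386 = 235039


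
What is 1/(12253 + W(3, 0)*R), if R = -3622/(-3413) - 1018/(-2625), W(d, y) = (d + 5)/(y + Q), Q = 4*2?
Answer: 8959125/109789140809 ≈ 8.1603e-5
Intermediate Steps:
Q = 8
W(d, y) = (5 + d)/(8 + y) (W(d, y) = (d + 5)/(y + 8) = (5 + d)/(8 + y))
R = 12982184/8959125 (R = -3622*(-1/3413) - 1018*(-1/2625) = 3622/3413 + 1018/2625 = 12982184/8959125 ≈ 1.4490)
1/(12253 + W(3, 0)*R) = 1/(12253 + ((5 + 3)/(8 + 0))*(12982184/8959125)) = 1/(12253 + (8/8)*(12982184/8959125)) = 1/(12253 + ((⅛)*8)*(12982184/8959125)) = 1/(12253 + 1*(12982184/8959125)) = 1/(12253 + 12982184/8959125) = 1/(109789140809/8959125) = 8959125/109789140809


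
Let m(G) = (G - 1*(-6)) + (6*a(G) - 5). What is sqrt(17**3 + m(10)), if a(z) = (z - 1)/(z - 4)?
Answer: sqrt(4933) ≈ 70.235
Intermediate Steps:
a(z) = (-1 + z)/(-4 + z)
m(G) = 1 + G + 6*(-1 + G)/(-4 + G) (m(G) = (G - 1*(-6)) + (6*((-1 + G)/(-4 + G)) - 5) = (G + 6) + (6*(-1 + G)/(-4 + G) - 5) = (6 + G) + (-5 + 6*(-1 + G)/(-4 + G)) = 1 + G + 6*(-1 + G)/(-4 + G))
sqrt(17**3 + m(10)) = sqrt(17**3 + (-10 + 10**2 + 3*10)/(-4 + 10)) = sqrt(4913 + (-10 + 100 + 30)/6) = sqrt(4913 + (1/6)*120) = sqrt(4913 + 20) = sqrt(4933)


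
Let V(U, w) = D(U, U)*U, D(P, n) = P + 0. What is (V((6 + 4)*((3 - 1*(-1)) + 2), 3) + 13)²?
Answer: 13053769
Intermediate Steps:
D(P, n) = P
V(U, w) = U² (V(U, w) = U*U = U²)
(V((6 + 4)*((3 - 1*(-1)) + 2), 3) + 13)² = (((6 + 4)*((3 - 1*(-1)) + 2))² + 13)² = ((10*((3 + 1) + 2))² + 13)² = ((10*(4 + 2))² + 13)² = ((10*6)² + 13)² = (60² + 13)² = (3600 + 13)² = 3613² = 13053769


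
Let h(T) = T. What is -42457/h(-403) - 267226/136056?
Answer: 2834418757/27415284 ≈ 103.39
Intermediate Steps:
-42457/h(-403) - 267226/136056 = -42457/(-403) - 267226/136056 = -42457*(-1/403) - 267226*1/136056 = 42457/403 - 133613/68028 = 2834418757/27415284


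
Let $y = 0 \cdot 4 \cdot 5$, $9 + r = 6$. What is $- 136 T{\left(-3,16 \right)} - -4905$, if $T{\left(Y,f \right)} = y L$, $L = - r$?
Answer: $4905$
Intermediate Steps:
$r = -3$ ($r = -9 + 6 = -3$)
$y = 0$ ($y = 0 \cdot 5 = 0$)
$L = 3$ ($L = \left(-1\right) \left(-3\right) = 3$)
$T{\left(Y,f \right)} = 0$ ($T{\left(Y,f \right)} = 0 \cdot 3 = 0$)
$- 136 T{\left(-3,16 \right)} - -4905 = \left(-136\right) 0 - -4905 = 0 + 4905 = 4905$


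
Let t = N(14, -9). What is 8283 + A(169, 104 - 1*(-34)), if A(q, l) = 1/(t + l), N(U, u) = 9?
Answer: 1217602/147 ≈ 8283.0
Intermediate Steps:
t = 9
A(q, l) = 1/(9 + l)
8283 + A(169, 104 - 1*(-34)) = 8283 + 1/(9 + (104 - 1*(-34))) = 8283 + 1/(9 + (104 + 34)) = 8283 + 1/(9 + 138) = 8283 + 1/147 = 1217602/147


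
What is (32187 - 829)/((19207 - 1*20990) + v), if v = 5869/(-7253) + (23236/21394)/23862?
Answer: -29027181919443618/1651219858604299 ≈ -17.579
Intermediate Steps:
v = -748994315506/925670703471 (v = 5869*(-1/7253) + (23236*(1/21394))*(1/23862) = -5869/7253 + (11618/10697)*(1/23862) = -5869/7253 + 5809/127625907 = -748994315506/925670703471 ≈ -0.80914)
(32187 - 829)/((19207 - 1*20990) + v) = (32187 - 829)/((19207 - 1*20990) - 748994315506/925670703471) = 31358/((19207 - 20990) - 748994315506/925670703471) = 31358/(-1783 - 748994315506/925670703471) = 31358/(-1651219858604299/925670703471) = 31358*(-925670703471/1651219858604299) = -29027181919443618/1651219858604299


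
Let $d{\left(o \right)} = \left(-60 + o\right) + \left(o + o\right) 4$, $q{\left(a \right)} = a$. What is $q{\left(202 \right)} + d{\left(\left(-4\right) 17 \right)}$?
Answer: $-470$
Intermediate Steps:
$d{\left(o \right)} = -60 + 9 o$ ($d{\left(o \right)} = \left(-60 + o\right) + 2 o 4 = \left(-60 + o\right) + 8 o = -60 + 9 o$)
$q{\left(202 \right)} + d{\left(\left(-4\right) 17 \right)} = 202 + \left(-60 + 9 \left(\left(-4\right) 17\right)\right) = 202 + \left(-60 + 9 \left(-68\right)\right) = 202 - 672 = -470$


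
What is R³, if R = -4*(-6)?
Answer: 13824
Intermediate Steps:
R = 24
R³ = 24³ = 13824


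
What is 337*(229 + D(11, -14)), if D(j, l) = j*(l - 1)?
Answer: 21568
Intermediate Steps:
D(j, l) = j*(-1 + l)
337*(229 + D(11, -14)) = 337*(229 + 11*(-1 - 14)) = 337*(229 + 11*(-15)) = 337*(229 - 165) = 337*64 = 21568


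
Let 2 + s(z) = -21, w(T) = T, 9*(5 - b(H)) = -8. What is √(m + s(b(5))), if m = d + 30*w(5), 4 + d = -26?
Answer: √97 ≈ 9.8489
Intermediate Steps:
d = -30 (d = -4 - 26 = -30)
b(H) = 53/9 (b(H) = 5 - ⅑*(-8) = 5 + 8/9 = 53/9)
s(z) = -23 (s(z) = -2 - 21 = -23)
m = 120 (m = -30 + 30*5 = -30 + 150 = 120)
√(m + s(b(5))) = √(120 - 23) = √97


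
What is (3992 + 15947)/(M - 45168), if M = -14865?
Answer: -19939/60033 ≈ -0.33213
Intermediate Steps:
(3992 + 15947)/(M - 45168) = (3992 + 15947)/(-14865 - 45168) = 19939/(-60033) = 19939*(-1/60033) = -19939/60033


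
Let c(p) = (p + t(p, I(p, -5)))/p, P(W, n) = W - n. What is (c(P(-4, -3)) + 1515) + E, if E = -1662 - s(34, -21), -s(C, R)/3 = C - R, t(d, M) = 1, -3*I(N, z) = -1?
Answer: 18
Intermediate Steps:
I(N, z) = 1/3 (I(N, z) = -1/3*(-1) = 1/3)
s(C, R) = -3*C + 3*R (s(C, R) = -3*(C - R) = -3*C + 3*R)
c(p) = (1 + p)/p (c(p) = (p + 1)/p = (1 + p)/p)
E = -1497 (E = -1662 - (-3*34 + 3*(-21)) = -1662 - (-102 - 63) = -1662 - 1*(-165) = -1662 + 165 = -1497)
(c(P(-4, -3)) + 1515) + E = ((1 + (-4 - 1*(-3)))/(-4 - 1*(-3)) + 1515) - 1497 = ((1 + (-4 + 3))/(-4 + 3) + 1515) - 1497 = ((1 - 1)/(-1) + 1515) - 1497 = (-1*0 + 1515) - 1497 = (0 + 1515) - 1497 = 1515 - 1497 = 18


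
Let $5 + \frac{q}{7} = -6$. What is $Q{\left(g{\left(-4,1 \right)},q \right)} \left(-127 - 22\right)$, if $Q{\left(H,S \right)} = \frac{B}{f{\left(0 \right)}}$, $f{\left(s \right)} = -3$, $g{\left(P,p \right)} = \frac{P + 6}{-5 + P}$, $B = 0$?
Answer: $0$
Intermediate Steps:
$g{\left(P,p \right)} = \frac{6 + P}{-5 + P}$
$q = -77$ ($q = -35 + 7 \left(-6\right) = -35 - 42 = -77$)
$Q{\left(H,S \right)} = 0$ ($Q{\left(H,S \right)} = \frac{0}{-3} = 0 \left(- \frac{1}{3}\right) = 0$)
$Q{\left(g{\left(-4,1 \right)},q \right)} \left(-127 - 22\right) = 0 \left(-127 - 22\right) = 0 \left(-149\right) = 0$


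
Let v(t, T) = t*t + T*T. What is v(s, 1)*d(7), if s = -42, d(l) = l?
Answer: 12355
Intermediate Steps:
v(t, T) = T**2 + t**2 (v(t, T) = t**2 + T**2 = T**2 + t**2)
v(s, 1)*d(7) = (1**2 + (-42)**2)*7 = (1 + 1764)*7 = 1765*7 = 12355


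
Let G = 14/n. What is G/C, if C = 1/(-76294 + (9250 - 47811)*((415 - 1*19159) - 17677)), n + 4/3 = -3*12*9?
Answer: -29491431627/488 ≈ -6.0433e+7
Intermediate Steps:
n = -976/3 (n = -4/3 - 3*12*9 = -4/3 - 36*9 = -4/3 - 324 = -976/3 ≈ -325.33)
G = -21/488 (G = 14/(-976/3) = 14*(-3/976) = -21/488 ≈ -0.043033)
C = 1/1404353887 (C = 1/(-76294 - 38561*((415 - 19159) - 17677)) = 1/(-76294 - 38561*(-18744 - 17677)) = 1/(-76294 - 38561*(-36421)) = 1/(-76294 + 1404430181) = 1/1404353887 ≈ 7.1207e-10)
G/C = -21/(488*1/1404353887) = -21/488*1404353887 = -29491431627/488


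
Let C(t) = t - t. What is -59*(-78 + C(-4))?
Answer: 4602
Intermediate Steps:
C(t) = 0
-59*(-78 + C(-4)) = -59*(-78 + 0) = -59*(-78) = 4602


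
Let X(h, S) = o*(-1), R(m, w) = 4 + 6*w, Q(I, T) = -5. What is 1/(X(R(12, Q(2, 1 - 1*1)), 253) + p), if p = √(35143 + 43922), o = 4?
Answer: 4/79049 + 3*√8785/79049 ≈ 0.0036077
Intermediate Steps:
X(h, S) = -4 (X(h, S) = 4*(-1) = -4)
p = 3*√8785 (p = √79065 = 3*√8785 ≈ 281.19)
1/(X(R(12, Q(2, 1 - 1*1)), 253) + p) = 1/(-4 + 3*√8785)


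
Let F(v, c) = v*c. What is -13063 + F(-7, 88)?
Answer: -13679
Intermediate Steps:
F(v, c) = c*v
-13063 + F(-7, 88) = -13063 + 88*(-7) = -13063 - 616 = -13679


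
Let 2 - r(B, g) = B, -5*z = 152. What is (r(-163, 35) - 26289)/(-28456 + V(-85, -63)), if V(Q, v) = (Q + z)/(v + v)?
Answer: 16458120/17926703 ≈ 0.91808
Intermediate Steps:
z = -152/5 (z = -⅕*152 = -152/5 ≈ -30.400)
V(Q, v) = (-152/5 + Q)/(2*v) (V(Q, v) = (Q - 152/5)/(v + v) = (-152/5 + Q)/((2*v)) = (-152/5 + Q)*(1/(2*v)) = (-152/5 + Q)/(2*v))
r(B, g) = 2 - B
(r(-163, 35) - 26289)/(-28456 + V(-85, -63)) = ((2 - 1*(-163)) - 26289)/(-28456 + (⅒)*(-152 + 5*(-85))/(-63)) = ((2 + 163) - 26289)/(-28456 + (⅒)*(-1/63)*(-152 - 425)) = (165 - 26289)/(-28456 + (⅒)*(-1/63)*(-577)) = -26124/(-28456 + 577/630) = -26124/(-17926703/630) = -26124*(-630/17926703) = 16458120/17926703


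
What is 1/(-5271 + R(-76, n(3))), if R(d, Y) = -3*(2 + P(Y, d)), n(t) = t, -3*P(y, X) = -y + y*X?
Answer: -1/5508 ≈ -0.00018155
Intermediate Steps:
P(y, X) = y/3 - X*y/3 (P(y, X) = -(-y + y*X)/3 = -(-y + X*y)/3 = y/3 - X*y/3)
R(d, Y) = -6 - Y*(1 - d) (R(d, Y) = -3*(2 + Y*(1 - d)/3) = -6 - Y*(1 - d))
1/(-5271 + R(-76, n(3))) = 1/(-5271 + (-6 + 3*(-1 - 76))) = 1/(-5271 + (-6 + 3*(-77))) = 1/(-5271 + (-6 - 231)) = 1/(-5271 - 237) = 1/(-5508) = -1/5508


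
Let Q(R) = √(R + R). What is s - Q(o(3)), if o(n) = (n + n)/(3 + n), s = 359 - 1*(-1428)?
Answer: 1787 - √2 ≈ 1785.6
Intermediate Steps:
s = 1787 (s = 359 + 1428 = 1787)
o(n) = 2*n/(3 + n) (o(n) = (2*n)/(3 + n) = 2*n/(3 + n))
Q(R) = √2*√R (Q(R) = √(2*R) = √2*√R)
s - Q(o(3)) = 1787 - √2*√(2*3/(3 + 3)) = 1787 - √2*√(2*3/6) = 1787 - √2*√(2*3*(⅙)) = 1787 - √2*√1 = 1787 - √2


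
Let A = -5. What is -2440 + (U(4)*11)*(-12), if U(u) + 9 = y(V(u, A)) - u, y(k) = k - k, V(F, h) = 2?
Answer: -724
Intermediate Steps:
y(k) = 0
U(u) = -9 - u (U(u) = -9 + (0 - u) = -9 - u)
-2440 + (U(4)*11)*(-12) = -2440 + ((-9 - 1*4)*11)*(-12) = -2440 + ((-9 - 4)*11)*(-12) = -2440 - 13*11*(-12) = -2440 - 143*(-12) = -2440 + 1716 = -724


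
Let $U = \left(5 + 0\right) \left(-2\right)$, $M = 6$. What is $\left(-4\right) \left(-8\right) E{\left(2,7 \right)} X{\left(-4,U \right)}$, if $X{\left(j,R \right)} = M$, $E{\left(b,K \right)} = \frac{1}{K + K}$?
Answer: $\frac{96}{7} \approx 13.714$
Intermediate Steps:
$U = -10$ ($U = 5 \left(-2\right) = -10$)
$E{\left(b,K \right)} = \frac{1}{2 K}$
$X{\left(j,R \right)} = 6$
$\left(-4\right) \left(-8\right) E{\left(2,7 \right)} X{\left(-4,U \right)} = \left(-4\right) \left(-8\right) \frac{1}{2 \cdot 7} \cdot 6 = 32 \cdot \frac{1}{2} \cdot \frac{1}{7} \cdot 6 = 32 \cdot \frac{1}{14} \cdot 6 = \frac{16}{7} \cdot 6 = \frac{96}{7}$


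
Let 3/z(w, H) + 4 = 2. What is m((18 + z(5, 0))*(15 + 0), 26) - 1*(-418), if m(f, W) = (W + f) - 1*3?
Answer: 1377/2 ≈ 688.50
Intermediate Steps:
z(w, H) = -3/2 (z(w, H) = 3/(-4 + 2) = 3/(-2) = 3*(-1/2) = -3/2)
m(f, W) = -3 + W + f (m(f, W) = (W + f) - 3 = -3 + W + f)
m((18 + z(5, 0))*(15 + 0), 26) - 1*(-418) = (-3 + 26 + (18 - 3/2)*(15 + 0)) - 1*(-418) = (-3 + 26 + (33/2)*15) + 418 = (-3 + 26 + 495/2) + 418 = 541/2 + 418 = 1377/2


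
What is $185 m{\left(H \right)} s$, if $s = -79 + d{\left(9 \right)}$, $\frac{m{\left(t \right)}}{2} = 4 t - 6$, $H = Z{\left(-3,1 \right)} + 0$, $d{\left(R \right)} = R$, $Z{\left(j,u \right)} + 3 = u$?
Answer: $362600$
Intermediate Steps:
$Z{\left(j,u \right)} = -3 + u$
$H = -2$ ($H = \left(-3 + 1\right) + 0 = -2 + 0 = -2$)
$m{\left(t \right)} = -12 + 8 t$ ($m{\left(t \right)} = 2 \left(4 t - 6\right) = 2 \left(-6 + 4 t\right) = -12 + 8 t$)
$s = -70$ ($s = -79 + 9 = -70$)
$185 m{\left(H \right)} s = 185 \left(-12 + 8 \left(-2\right)\right) \left(-70\right) = 185 \left(-12 - 16\right) \left(-70\right) = 185 \left(-28\right) \left(-70\right) = \left(-5180\right) \left(-70\right) = 362600$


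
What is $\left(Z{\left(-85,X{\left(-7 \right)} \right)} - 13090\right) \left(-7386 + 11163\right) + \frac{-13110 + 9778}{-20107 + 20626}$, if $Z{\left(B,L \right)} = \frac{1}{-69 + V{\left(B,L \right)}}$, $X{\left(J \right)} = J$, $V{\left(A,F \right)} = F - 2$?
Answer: $- \frac{667156649473}{13494} \approx -4.9441 \cdot 10^{7}$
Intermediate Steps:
$V{\left(A,F \right)} = -2 + F$ ($V{\left(A,F \right)} = F - 2 = -2 + F$)
$Z{\left(B,L \right)} = \frac{1}{-71 + L}$ ($Z{\left(B,L \right)} = \frac{1}{-69 + \left(-2 + L\right)} = \frac{1}{-71 + L}$)
$\left(Z{\left(-85,X{\left(-7 \right)} \right)} - 13090\right) \left(-7386 + 11163\right) + \frac{-13110 + 9778}{-20107 + 20626} = \left(\frac{1}{-71 - 7} - 13090\right) \left(-7386 + 11163\right) + \frac{-13110 + 9778}{-20107 + 20626} = \left(\frac{1}{-78} - 13090\right) 3777 - \frac{3332}{519} = \left(- \frac{1}{78} - 13090\right) 3777 - \frac{3332}{519} = \left(- \frac{1021021}{78}\right) 3777 - \frac{3332}{519} = - \frac{1285465439}{26} - \frac{3332}{519} = - \frac{667156649473}{13494}$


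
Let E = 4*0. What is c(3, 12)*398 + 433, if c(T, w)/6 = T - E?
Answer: 7597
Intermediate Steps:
E = 0
c(T, w) = 6*T (c(T, w) = 6*(T - 1*0) = 6*(T + 0) = 6*T)
c(3, 12)*398 + 433 = (6*3)*398 + 433 = 18*398 + 433 = 7164 + 433 = 7597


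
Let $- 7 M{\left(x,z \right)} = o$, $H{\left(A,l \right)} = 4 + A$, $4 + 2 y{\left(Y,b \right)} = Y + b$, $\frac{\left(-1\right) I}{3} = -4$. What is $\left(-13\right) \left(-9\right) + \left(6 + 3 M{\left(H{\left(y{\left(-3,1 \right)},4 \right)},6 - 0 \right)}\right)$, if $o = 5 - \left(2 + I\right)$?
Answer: $\frac{888}{7} \approx 126.86$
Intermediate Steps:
$I = 12$ ($I = \left(-3\right) \left(-4\right) = 12$)
$y{\left(Y,b \right)} = -2 + \frac{Y}{2} + \frac{b}{2}$ ($y{\left(Y,b \right)} = -2 + \frac{Y + b}{2} = -2 + \left(\frac{Y}{2} + \frac{b}{2}\right) = -2 + \frac{Y}{2} + \frac{b}{2}$)
$o = -9$ ($o = 5 - 14 = -9$)
$M{\left(x,z \right)} = \frac{9}{7}$ ($M{\left(x,z \right)} = \left(- \frac{1}{7}\right) \left(-9\right) = \frac{9}{7}$)
$\left(-13\right) \left(-9\right) + \left(6 + 3 M{\left(H{\left(y{\left(-3,1 \right)},4 \right)},6 - 0 \right)}\right) = \left(-13\right) \left(-9\right) + \left(6 + 3 \cdot \frac{9}{7}\right) = 117 + \left(6 + \frac{27}{7}\right) = 117 + \frac{69}{7} = \frac{888}{7}$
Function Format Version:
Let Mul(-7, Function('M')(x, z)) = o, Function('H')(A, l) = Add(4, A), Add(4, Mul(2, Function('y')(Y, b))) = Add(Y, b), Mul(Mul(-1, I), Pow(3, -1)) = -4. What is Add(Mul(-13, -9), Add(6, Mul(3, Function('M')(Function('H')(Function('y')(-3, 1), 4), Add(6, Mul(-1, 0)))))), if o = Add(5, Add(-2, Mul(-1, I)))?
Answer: Rational(888, 7) ≈ 126.86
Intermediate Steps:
I = 12 (I = Mul(-3, -4) = 12)
Function('y')(Y, b) = Add(-2, Mul(Rational(1, 2), Y), Mul(Rational(1, 2), b)) (Function('y')(Y, b) = Add(-2, Mul(Rational(1, 2), Add(Y, b))) = Add(-2, Add(Mul(Rational(1, 2), Y), Mul(Rational(1, 2), b))) = Add(-2, Mul(Rational(1, 2), Y), Mul(Rational(1, 2), b)))
o = -9 (o = Add(5, Add(-2, Mul(-1, 12))) = Add(5, Add(-2, -12)) = Add(5, -14) = -9)
Function('M')(x, z) = Rational(9, 7) (Function('M')(x, z) = Mul(Rational(-1, 7), -9) = Rational(9, 7))
Add(Mul(-13, -9), Add(6, Mul(3, Function('M')(Function('H')(Function('y')(-3, 1), 4), Add(6, Mul(-1, 0)))))) = Add(Mul(-13, -9), Add(6, Mul(3, Rational(9, 7)))) = Add(117, Add(6, Rational(27, 7))) = Add(117, Rational(69, 7)) = Rational(888, 7)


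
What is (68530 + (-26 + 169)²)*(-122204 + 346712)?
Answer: 19976497332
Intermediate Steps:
(68530 + (-26 + 169)²)*(-122204 + 346712) = (68530 + 143²)*224508 = (68530 + 20449)*224508 = 88979*224508 = 19976497332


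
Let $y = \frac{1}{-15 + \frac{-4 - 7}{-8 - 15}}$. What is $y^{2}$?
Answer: $\frac{529}{111556} \approx 0.004742$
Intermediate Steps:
$y = - \frac{23}{334}$ ($y = \frac{1}{-15 - \frac{11}{-23}} = \frac{1}{-15 - - \frac{11}{23}} = \frac{1}{-15 + \frac{11}{23}} = \frac{1}{- \frac{334}{23}} = - \frac{23}{334} \approx -0.068862$)
$y^{2} = \left(- \frac{23}{334}\right)^{2} = \frac{529}{111556}$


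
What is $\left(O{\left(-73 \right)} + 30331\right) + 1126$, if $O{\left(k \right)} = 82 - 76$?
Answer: $31463$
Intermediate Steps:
$O{\left(k \right)} = 6$ ($O{\left(k \right)} = 82 - 76 = 6$)
$\left(O{\left(-73 \right)} + 30331\right) + 1126 = \left(6 + 30331\right) + 1126 = 30337 + 1126 = 31463$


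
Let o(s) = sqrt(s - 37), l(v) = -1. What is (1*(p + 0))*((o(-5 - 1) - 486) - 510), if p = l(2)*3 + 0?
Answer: 2988 - 3*I*sqrt(43) ≈ 2988.0 - 19.672*I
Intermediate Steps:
o(s) = sqrt(-37 + s)
p = -3 (p = -1*3 + 0 = -3 + 0 = -3)
(1*(p + 0))*((o(-5 - 1) - 486) - 510) = (1*(-3 + 0))*((sqrt(-37 + (-5 - 1)) - 486) - 510) = (1*(-3))*((sqrt(-37 - 6) - 486) - 510) = -3*((sqrt(-43) - 486) - 510) = -3*((I*sqrt(43) - 486) - 510) = -3*((-486 + I*sqrt(43)) - 510) = -3*(-996 + I*sqrt(43)) = 2988 - 3*I*sqrt(43)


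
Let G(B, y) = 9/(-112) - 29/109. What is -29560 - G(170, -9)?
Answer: -360864251/12208 ≈ -29560.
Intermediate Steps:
G(B, y) = -4229/12208 (G(B, y) = 9*(-1/112) - 29*1/109 = -9/112 - 29/109 = -4229/12208)
-29560 - G(170, -9) = -29560 - 1*(-4229/12208) = -29560 + 4229/12208 = -360864251/12208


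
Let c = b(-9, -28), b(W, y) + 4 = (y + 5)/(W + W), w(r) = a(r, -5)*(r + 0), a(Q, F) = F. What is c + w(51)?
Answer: -4639/18 ≈ -257.72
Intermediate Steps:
w(r) = -5*r (w(r) = -5*(r + 0) = -5*r)
b(W, y) = -4 + (5 + y)/(2*W) (b(W, y) = -4 + (y + 5)/(W + W) = -4 + (5 + y)/((2*W)) = -4 + (5 + y)*(1/(2*W)) = -4 + (5 + y)/(2*W))
c = -49/18 (c = (1/2)*(5 - 28 - 8*(-9))/(-9) = (1/2)*(-1/9)*(5 - 28 + 72) = (1/2)*(-1/9)*49 = -49/18 ≈ -2.7222)
c + w(51) = -49/18 - 5*51 = -49/18 - 255 = -4639/18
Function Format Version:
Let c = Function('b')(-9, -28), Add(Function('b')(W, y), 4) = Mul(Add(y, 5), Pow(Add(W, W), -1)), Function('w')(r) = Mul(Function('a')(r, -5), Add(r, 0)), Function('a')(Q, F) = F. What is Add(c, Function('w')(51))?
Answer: Rational(-4639, 18) ≈ -257.72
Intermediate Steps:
Function('w')(r) = Mul(-5, r) (Function('w')(r) = Mul(-5, Add(r, 0)) = Mul(-5, r))
Function('b')(W, y) = Add(-4, Mul(Rational(1, 2), Pow(W, -1), Add(5, y))) (Function('b')(W, y) = Add(-4, Mul(Add(y, 5), Pow(Add(W, W), -1))) = Add(-4, Mul(Add(5, y), Pow(Mul(2, W), -1))) = Add(-4, Mul(Add(5, y), Mul(Rational(1, 2), Pow(W, -1)))) = Add(-4, Mul(Rational(1, 2), Pow(W, -1), Add(5, y))))
c = Rational(-49, 18) (c = Mul(Rational(1, 2), Pow(-9, -1), Add(5, -28, Mul(-8, -9))) = Mul(Rational(1, 2), Rational(-1, 9), Add(5, -28, 72)) = Mul(Rational(1, 2), Rational(-1, 9), 49) = Rational(-49, 18) ≈ -2.7222)
Add(c, Function('w')(51)) = Add(Rational(-49, 18), Mul(-5, 51)) = Add(Rational(-49, 18), -255) = Rational(-4639, 18)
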